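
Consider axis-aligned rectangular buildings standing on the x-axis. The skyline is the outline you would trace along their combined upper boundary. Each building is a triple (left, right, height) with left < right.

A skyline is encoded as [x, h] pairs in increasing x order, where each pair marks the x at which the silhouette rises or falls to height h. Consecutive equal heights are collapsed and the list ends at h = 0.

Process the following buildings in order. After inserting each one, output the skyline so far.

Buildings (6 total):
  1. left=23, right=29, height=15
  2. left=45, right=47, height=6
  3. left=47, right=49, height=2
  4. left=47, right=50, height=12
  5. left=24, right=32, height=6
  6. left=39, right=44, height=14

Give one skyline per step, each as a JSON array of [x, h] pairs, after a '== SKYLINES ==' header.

== SKYLINES ==
[[23,15],[29,0]]
[[23,15],[29,0],[45,6],[47,0]]
[[23,15],[29,0],[45,6],[47,2],[49,0]]
[[23,15],[29,0],[45,6],[47,12],[50,0]]
[[23,15],[29,6],[32,0],[45,6],[47,12],[50,0]]
[[23,15],[29,6],[32,0],[39,14],[44,0],[45,6],[47,12],[50,0]]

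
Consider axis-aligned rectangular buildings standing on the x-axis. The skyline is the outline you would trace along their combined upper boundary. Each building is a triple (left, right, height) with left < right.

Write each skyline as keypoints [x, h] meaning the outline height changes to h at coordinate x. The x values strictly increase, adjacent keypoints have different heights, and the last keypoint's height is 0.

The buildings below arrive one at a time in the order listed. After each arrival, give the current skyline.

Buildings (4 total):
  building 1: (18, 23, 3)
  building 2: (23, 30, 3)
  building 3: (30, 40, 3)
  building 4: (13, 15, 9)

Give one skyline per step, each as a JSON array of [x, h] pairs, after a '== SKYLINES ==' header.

== SKYLINES ==
[[18,3],[23,0]]
[[18,3],[30,0]]
[[18,3],[40,0]]
[[13,9],[15,0],[18,3],[40,0]]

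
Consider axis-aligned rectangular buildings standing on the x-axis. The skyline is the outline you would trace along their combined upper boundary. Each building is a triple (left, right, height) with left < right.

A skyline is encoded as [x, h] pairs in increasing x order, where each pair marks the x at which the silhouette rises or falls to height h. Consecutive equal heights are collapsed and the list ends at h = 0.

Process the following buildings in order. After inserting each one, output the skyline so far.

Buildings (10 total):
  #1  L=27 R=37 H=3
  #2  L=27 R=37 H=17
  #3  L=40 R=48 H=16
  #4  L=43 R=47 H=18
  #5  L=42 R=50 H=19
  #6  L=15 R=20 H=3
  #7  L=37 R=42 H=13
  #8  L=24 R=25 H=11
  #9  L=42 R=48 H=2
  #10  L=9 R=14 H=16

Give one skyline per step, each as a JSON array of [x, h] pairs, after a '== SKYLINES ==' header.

== SKYLINES ==
[[27,3],[37,0]]
[[27,17],[37,0]]
[[27,17],[37,0],[40,16],[48,0]]
[[27,17],[37,0],[40,16],[43,18],[47,16],[48,0]]
[[27,17],[37,0],[40,16],[42,19],[50,0]]
[[15,3],[20,0],[27,17],[37,0],[40,16],[42,19],[50,0]]
[[15,3],[20,0],[27,17],[37,13],[40,16],[42,19],[50,0]]
[[15,3],[20,0],[24,11],[25,0],[27,17],[37,13],[40,16],[42,19],[50,0]]
[[15,3],[20,0],[24,11],[25,0],[27,17],[37,13],[40,16],[42,19],[50,0]]
[[9,16],[14,0],[15,3],[20,0],[24,11],[25,0],[27,17],[37,13],[40,16],[42,19],[50,0]]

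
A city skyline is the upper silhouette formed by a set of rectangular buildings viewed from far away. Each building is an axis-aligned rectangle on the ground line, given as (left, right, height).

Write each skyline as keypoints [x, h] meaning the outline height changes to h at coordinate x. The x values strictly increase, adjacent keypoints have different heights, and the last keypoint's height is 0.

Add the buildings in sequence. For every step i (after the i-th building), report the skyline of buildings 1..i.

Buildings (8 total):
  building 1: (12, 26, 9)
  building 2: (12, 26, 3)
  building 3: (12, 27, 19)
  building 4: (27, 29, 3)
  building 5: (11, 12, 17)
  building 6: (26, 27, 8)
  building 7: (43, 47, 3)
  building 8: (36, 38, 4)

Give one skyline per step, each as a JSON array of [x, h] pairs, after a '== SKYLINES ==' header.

== SKYLINES ==
[[12,9],[26,0]]
[[12,9],[26,0]]
[[12,19],[27,0]]
[[12,19],[27,3],[29,0]]
[[11,17],[12,19],[27,3],[29,0]]
[[11,17],[12,19],[27,3],[29,0]]
[[11,17],[12,19],[27,3],[29,0],[43,3],[47,0]]
[[11,17],[12,19],[27,3],[29,0],[36,4],[38,0],[43,3],[47,0]]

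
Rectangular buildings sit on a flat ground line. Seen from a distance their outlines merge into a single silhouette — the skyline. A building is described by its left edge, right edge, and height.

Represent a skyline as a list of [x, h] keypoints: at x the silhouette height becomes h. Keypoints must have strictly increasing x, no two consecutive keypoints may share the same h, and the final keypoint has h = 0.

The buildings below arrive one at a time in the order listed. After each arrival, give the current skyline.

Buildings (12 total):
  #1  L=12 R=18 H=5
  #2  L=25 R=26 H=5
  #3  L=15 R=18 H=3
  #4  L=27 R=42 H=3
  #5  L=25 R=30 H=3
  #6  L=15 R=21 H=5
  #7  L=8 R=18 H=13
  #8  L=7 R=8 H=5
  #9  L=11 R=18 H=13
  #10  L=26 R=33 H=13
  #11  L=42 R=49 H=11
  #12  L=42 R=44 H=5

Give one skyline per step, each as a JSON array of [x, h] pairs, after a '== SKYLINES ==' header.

== SKYLINES ==
[[12,5],[18,0]]
[[12,5],[18,0],[25,5],[26,0]]
[[12,5],[18,0],[25,5],[26,0]]
[[12,5],[18,0],[25,5],[26,0],[27,3],[42,0]]
[[12,5],[18,0],[25,5],[26,3],[42,0]]
[[12,5],[21,0],[25,5],[26,3],[42,0]]
[[8,13],[18,5],[21,0],[25,5],[26,3],[42,0]]
[[7,5],[8,13],[18,5],[21,0],[25,5],[26,3],[42,0]]
[[7,5],[8,13],[18,5],[21,0],[25,5],[26,3],[42,0]]
[[7,5],[8,13],[18,5],[21,0],[25,5],[26,13],[33,3],[42,0]]
[[7,5],[8,13],[18,5],[21,0],[25,5],[26,13],[33,3],[42,11],[49,0]]
[[7,5],[8,13],[18,5],[21,0],[25,5],[26,13],[33,3],[42,11],[49,0]]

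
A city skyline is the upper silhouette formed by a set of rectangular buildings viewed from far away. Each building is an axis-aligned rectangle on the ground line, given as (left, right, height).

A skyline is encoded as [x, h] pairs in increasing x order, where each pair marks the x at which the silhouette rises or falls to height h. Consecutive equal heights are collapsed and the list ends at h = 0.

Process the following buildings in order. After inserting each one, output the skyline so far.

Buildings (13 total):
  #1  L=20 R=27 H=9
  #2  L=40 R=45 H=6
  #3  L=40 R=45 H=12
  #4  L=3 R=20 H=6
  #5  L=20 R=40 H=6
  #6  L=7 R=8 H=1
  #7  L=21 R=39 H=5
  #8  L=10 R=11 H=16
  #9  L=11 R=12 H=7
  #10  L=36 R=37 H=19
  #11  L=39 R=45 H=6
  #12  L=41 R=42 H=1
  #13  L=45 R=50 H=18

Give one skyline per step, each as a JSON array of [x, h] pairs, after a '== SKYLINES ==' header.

== SKYLINES ==
[[20,9],[27,0]]
[[20,9],[27,0],[40,6],[45,0]]
[[20,9],[27,0],[40,12],[45,0]]
[[3,6],[20,9],[27,0],[40,12],[45,0]]
[[3,6],[20,9],[27,6],[40,12],[45,0]]
[[3,6],[20,9],[27,6],[40,12],[45,0]]
[[3,6],[20,9],[27,6],[40,12],[45,0]]
[[3,6],[10,16],[11,6],[20,9],[27,6],[40,12],[45,0]]
[[3,6],[10,16],[11,7],[12,6],[20,9],[27,6],[40,12],[45,0]]
[[3,6],[10,16],[11,7],[12,6],[20,9],[27,6],[36,19],[37,6],[40,12],[45,0]]
[[3,6],[10,16],[11,7],[12,6],[20,9],[27,6],[36,19],[37,6],[40,12],[45,0]]
[[3,6],[10,16],[11,7],[12,6],[20,9],[27,6],[36,19],[37,6],[40,12],[45,0]]
[[3,6],[10,16],[11,7],[12,6],[20,9],[27,6],[36,19],[37,6],[40,12],[45,18],[50,0]]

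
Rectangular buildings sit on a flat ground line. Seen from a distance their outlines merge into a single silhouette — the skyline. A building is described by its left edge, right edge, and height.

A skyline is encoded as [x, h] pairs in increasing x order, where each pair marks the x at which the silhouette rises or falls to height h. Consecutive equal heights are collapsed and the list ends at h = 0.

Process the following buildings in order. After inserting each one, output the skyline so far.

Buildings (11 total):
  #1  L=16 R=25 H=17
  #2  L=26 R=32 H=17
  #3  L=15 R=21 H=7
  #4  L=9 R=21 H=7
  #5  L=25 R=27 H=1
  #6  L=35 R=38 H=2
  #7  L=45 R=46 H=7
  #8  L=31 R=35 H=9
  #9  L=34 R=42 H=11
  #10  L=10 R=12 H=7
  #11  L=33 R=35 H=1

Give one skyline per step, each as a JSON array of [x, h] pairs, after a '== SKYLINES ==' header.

== SKYLINES ==
[[16,17],[25,0]]
[[16,17],[25,0],[26,17],[32,0]]
[[15,7],[16,17],[25,0],[26,17],[32,0]]
[[9,7],[16,17],[25,0],[26,17],[32,0]]
[[9,7],[16,17],[25,1],[26,17],[32,0]]
[[9,7],[16,17],[25,1],[26,17],[32,0],[35,2],[38,0]]
[[9,7],[16,17],[25,1],[26,17],[32,0],[35,2],[38,0],[45,7],[46,0]]
[[9,7],[16,17],[25,1],[26,17],[32,9],[35,2],[38,0],[45,7],[46,0]]
[[9,7],[16,17],[25,1],[26,17],[32,9],[34,11],[42,0],[45,7],[46,0]]
[[9,7],[16,17],[25,1],[26,17],[32,9],[34,11],[42,0],[45,7],[46,0]]
[[9,7],[16,17],[25,1],[26,17],[32,9],[34,11],[42,0],[45,7],[46,0]]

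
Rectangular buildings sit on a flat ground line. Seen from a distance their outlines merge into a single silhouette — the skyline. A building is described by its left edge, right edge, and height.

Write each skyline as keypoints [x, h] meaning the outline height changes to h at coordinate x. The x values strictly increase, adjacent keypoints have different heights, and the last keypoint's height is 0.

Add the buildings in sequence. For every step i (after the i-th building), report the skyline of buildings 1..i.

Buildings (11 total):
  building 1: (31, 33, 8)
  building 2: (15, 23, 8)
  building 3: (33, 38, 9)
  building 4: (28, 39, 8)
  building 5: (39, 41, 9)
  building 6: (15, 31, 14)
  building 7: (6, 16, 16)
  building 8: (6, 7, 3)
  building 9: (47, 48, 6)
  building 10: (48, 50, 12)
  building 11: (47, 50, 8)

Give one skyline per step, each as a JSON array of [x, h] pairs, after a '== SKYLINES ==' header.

== SKYLINES ==
[[31,8],[33,0]]
[[15,8],[23,0],[31,8],[33,0]]
[[15,8],[23,0],[31,8],[33,9],[38,0]]
[[15,8],[23,0],[28,8],[33,9],[38,8],[39,0]]
[[15,8],[23,0],[28,8],[33,9],[38,8],[39,9],[41,0]]
[[15,14],[31,8],[33,9],[38,8],[39,9],[41,0]]
[[6,16],[16,14],[31,8],[33,9],[38,8],[39,9],[41,0]]
[[6,16],[16,14],[31,8],[33,9],[38,8],[39,9],[41,0]]
[[6,16],[16,14],[31,8],[33,9],[38,8],[39,9],[41,0],[47,6],[48,0]]
[[6,16],[16,14],[31,8],[33,9],[38,8],[39,9],[41,0],[47,6],[48,12],[50,0]]
[[6,16],[16,14],[31,8],[33,9],[38,8],[39,9],[41,0],[47,8],[48,12],[50,0]]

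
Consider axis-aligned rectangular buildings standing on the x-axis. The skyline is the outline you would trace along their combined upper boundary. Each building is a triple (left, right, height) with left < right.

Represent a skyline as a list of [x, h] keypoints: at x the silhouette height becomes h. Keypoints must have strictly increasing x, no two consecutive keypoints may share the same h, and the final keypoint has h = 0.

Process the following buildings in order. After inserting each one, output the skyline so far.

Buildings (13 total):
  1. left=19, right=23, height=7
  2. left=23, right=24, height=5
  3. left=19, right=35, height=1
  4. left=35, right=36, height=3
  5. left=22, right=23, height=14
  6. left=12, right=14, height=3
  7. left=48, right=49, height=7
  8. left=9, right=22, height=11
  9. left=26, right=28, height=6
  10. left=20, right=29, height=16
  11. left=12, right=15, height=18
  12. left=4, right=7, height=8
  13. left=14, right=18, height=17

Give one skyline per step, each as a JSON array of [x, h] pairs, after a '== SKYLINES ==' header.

== SKYLINES ==
[[19,7],[23,0]]
[[19,7],[23,5],[24,0]]
[[19,7],[23,5],[24,1],[35,0]]
[[19,7],[23,5],[24,1],[35,3],[36,0]]
[[19,7],[22,14],[23,5],[24,1],[35,3],[36,0]]
[[12,3],[14,0],[19,7],[22,14],[23,5],[24,1],[35,3],[36,0]]
[[12,3],[14,0],[19,7],[22,14],[23,5],[24,1],[35,3],[36,0],[48,7],[49,0]]
[[9,11],[22,14],[23,5],[24,1],[35,3],[36,0],[48,7],[49,0]]
[[9,11],[22,14],[23,5],[24,1],[26,6],[28,1],[35,3],[36,0],[48,7],[49,0]]
[[9,11],[20,16],[29,1],[35,3],[36,0],[48,7],[49,0]]
[[9,11],[12,18],[15,11],[20,16],[29,1],[35,3],[36,0],[48,7],[49,0]]
[[4,8],[7,0],[9,11],[12,18],[15,11],[20,16],[29,1],[35,3],[36,0],[48,7],[49,0]]
[[4,8],[7,0],[9,11],[12,18],[15,17],[18,11],[20,16],[29,1],[35,3],[36,0],[48,7],[49,0]]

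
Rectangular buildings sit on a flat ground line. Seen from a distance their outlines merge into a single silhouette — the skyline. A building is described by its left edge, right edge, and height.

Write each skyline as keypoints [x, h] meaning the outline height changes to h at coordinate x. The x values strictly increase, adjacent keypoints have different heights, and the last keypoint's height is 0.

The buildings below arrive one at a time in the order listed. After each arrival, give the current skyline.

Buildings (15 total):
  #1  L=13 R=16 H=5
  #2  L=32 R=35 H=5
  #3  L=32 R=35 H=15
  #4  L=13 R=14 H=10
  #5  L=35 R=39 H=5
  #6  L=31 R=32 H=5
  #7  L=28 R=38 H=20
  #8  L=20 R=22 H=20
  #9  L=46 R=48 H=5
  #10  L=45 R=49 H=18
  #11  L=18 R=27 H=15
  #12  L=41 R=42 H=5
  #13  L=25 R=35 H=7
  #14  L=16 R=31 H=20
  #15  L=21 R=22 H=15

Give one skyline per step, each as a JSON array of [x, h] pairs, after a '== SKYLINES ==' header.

== SKYLINES ==
[[13,5],[16,0]]
[[13,5],[16,0],[32,5],[35,0]]
[[13,5],[16,0],[32,15],[35,0]]
[[13,10],[14,5],[16,0],[32,15],[35,0]]
[[13,10],[14,5],[16,0],[32,15],[35,5],[39,0]]
[[13,10],[14,5],[16,0],[31,5],[32,15],[35,5],[39,0]]
[[13,10],[14,5],[16,0],[28,20],[38,5],[39,0]]
[[13,10],[14,5],[16,0],[20,20],[22,0],[28,20],[38,5],[39,0]]
[[13,10],[14,5],[16,0],[20,20],[22,0],[28,20],[38,5],[39,0],[46,5],[48,0]]
[[13,10],[14,5],[16,0],[20,20],[22,0],[28,20],[38,5],[39,0],[45,18],[49,0]]
[[13,10],[14,5],[16,0],[18,15],[20,20],[22,15],[27,0],[28,20],[38,5],[39,0],[45,18],[49,0]]
[[13,10],[14,5],[16,0],[18,15],[20,20],[22,15],[27,0],[28,20],[38,5],[39,0],[41,5],[42,0],[45,18],[49,0]]
[[13,10],[14,5],[16,0],[18,15],[20,20],[22,15],[27,7],[28,20],[38,5],[39,0],[41,5],[42,0],[45,18],[49,0]]
[[13,10],[14,5],[16,20],[38,5],[39,0],[41,5],[42,0],[45,18],[49,0]]
[[13,10],[14,5],[16,20],[38,5],[39,0],[41,5],[42,0],[45,18],[49,0]]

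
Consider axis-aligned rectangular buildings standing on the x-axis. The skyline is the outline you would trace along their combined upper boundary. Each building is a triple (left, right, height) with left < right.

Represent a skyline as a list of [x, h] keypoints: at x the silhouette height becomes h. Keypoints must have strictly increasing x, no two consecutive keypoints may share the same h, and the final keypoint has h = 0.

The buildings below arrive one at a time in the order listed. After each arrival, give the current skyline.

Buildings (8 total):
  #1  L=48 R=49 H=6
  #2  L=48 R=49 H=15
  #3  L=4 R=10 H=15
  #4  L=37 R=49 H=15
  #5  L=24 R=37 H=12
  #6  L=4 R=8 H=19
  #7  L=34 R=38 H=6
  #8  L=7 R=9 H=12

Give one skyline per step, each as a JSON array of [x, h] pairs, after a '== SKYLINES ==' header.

== SKYLINES ==
[[48,6],[49,0]]
[[48,15],[49,0]]
[[4,15],[10,0],[48,15],[49,0]]
[[4,15],[10,0],[37,15],[49,0]]
[[4,15],[10,0],[24,12],[37,15],[49,0]]
[[4,19],[8,15],[10,0],[24,12],[37,15],[49,0]]
[[4,19],[8,15],[10,0],[24,12],[37,15],[49,0]]
[[4,19],[8,15],[10,0],[24,12],[37,15],[49,0]]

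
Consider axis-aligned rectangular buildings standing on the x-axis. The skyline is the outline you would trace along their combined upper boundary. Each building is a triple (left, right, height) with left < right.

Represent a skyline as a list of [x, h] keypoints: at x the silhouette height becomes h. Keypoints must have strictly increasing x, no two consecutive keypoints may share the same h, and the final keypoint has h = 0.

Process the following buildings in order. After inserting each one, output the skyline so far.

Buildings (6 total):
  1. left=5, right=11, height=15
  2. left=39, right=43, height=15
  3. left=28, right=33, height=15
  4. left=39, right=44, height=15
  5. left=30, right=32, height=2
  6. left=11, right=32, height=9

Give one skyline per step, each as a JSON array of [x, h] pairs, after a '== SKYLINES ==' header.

== SKYLINES ==
[[5,15],[11,0]]
[[5,15],[11,0],[39,15],[43,0]]
[[5,15],[11,0],[28,15],[33,0],[39,15],[43,0]]
[[5,15],[11,0],[28,15],[33,0],[39,15],[44,0]]
[[5,15],[11,0],[28,15],[33,0],[39,15],[44,0]]
[[5,15],[11,9],[28,15],[33,0],[39,15],[44,0]]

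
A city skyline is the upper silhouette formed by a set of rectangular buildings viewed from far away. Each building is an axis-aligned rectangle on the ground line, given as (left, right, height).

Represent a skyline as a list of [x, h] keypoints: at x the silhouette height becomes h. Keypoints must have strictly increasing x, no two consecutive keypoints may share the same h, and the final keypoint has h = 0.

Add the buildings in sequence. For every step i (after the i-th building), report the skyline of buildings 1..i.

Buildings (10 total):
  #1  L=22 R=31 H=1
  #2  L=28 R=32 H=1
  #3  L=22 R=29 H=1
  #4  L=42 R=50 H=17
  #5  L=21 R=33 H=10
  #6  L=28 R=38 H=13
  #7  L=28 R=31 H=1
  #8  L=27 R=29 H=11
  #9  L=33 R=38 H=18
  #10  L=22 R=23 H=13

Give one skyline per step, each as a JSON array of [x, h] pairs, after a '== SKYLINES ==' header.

== SKYLINES ==
[[22,1],[31,0]]
[[22,1],[32,0]]
[[22,1],[32,0]]
[[22,1],[32,0],[42,17],[50,0]]
[[21,10],[33,0],[42,17],[50,0]]
[[21,10],[28,13],[38,0],[42,17],[50,0]]
[[21,10],[28,13],[38,0],[42,17],[50,0]]
[[21,10],[27,11],[28,13],[38,0],[42,17],[50,0]]
[[21,10],[27,11],[28,13],[33,18],[38,0],[42,17],[50,0]]
[[21,10],[22,13],[23,10],[27,11],[28,13],[33,18],[38,0],[42,17],[50,0]]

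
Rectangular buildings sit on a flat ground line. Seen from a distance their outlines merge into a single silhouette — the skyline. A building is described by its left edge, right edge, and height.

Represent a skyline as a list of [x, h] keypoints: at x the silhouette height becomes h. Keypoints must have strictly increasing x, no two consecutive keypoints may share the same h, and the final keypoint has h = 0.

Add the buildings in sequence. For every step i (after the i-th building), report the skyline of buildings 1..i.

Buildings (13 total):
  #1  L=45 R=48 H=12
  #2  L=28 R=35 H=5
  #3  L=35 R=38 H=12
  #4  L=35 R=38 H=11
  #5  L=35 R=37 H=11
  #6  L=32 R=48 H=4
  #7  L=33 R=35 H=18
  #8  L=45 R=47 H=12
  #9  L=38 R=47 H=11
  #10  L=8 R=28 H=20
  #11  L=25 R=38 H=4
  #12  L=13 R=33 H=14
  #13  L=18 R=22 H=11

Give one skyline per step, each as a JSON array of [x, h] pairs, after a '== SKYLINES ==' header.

== SKYLINES ==
[[45,12],[48,0]]
[[28,5],[35,0],[45,12],[48,0]]
[[28,5],[35,12],[38,0],[45,12],[48,0]]
[[28,5],[35,12],[38,0],[45,12],[48,0]]
[[28,5],[35,12],[38,0],[45,12],[48,0]]
[[28,5],[35,12],[38,4],[45,12],[48,0]]
[[28,5],[33,18],[35,12],[38,4],[45,12],[48,0]]
[[28,5],[33,18],[35,12],[38,4],[45,12],[48,0]]
[[28,5],[33,18],[35,12],[38,11],[45,12],[48,0]]
[[8,20],[28,5],[33,18],[35,12],[38,11],[45,12],[48,0]]
[[8,20],[28,5],[33,18],[35,12],[38,11],[45,12],[48,0]]
[[8,20],[28,14],[33,18],[35,12],[38,11],[45,12],[48,0]]
[[8,20],[28,14],[33,18],[35,12],[38,11],[45,12],[48,0]]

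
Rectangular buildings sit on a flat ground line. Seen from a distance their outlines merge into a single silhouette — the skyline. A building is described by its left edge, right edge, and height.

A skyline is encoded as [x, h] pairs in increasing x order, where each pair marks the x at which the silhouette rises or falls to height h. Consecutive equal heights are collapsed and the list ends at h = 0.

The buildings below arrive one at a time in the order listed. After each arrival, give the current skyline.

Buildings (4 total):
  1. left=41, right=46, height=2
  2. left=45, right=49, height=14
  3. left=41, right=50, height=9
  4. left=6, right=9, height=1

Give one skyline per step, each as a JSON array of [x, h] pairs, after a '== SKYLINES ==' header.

== SKYLINES ==
[[41,2],[46,0]]
[[41,2],[45,14],[49,0]]
[[41,9],[45,14],[49,9],[50,0]]
[[6,1],[9,0],[41,9],[45,14],[49,9],[50,0]]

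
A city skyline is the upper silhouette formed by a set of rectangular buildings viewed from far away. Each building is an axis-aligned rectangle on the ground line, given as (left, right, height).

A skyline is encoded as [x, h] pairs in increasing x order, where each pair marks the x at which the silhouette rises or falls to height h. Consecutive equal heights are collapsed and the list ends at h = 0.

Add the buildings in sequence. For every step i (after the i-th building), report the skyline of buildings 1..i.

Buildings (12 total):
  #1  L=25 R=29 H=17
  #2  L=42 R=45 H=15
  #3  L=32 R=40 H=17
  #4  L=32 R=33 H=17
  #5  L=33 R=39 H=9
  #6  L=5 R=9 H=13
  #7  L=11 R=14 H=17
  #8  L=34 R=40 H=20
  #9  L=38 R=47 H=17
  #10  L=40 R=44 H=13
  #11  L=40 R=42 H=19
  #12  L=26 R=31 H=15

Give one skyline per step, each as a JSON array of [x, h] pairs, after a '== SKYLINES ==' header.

== SKYLINES ==
[[25,17],[29,0]]
[[25,17],[29,0],[42,15],[45,0]]
[[25,17],[29,0],[32,17],[40,0],[42,15],[45,0]]
[[25,17],[29,0],[32,17],[40,0],[42,15],[45,0]]
[[25,17],[29,0],[32,17],[40,0],[42,15],[45,0]]
[[5,13],[9,0],[25,17],[29,0],[32,17],[40,0],[42,15],[45,0]]
[[5,13],[9,0],[11,17],[14,0],[25,17],[29,0],[32,17],[40,0],[42,15],[45,0]]
[[5,13],[9,0],[11,17],[14,0],[25,17],[29,0],[32,17],[34,20],[40,0],[42,15],[45,0]]
[[5,13],[9,0],[11,17],[14,0],[25,17],[29,0],[32,17],[34,20],[40,17],[47,0]]
[[5,13],[9,0],[11,17],[14,0],[25,17],[29,0],[32,17],[34,20],[40,17],[47,0]]
[[5,13],[9,0],[11,17],[14,0],[25,17],[29,0],[32,17],[34,20],[40,19],[42,17],[47,0]]
[[5,13],[9,0],[11,17],[14,0],[25,17],[29,15],[31,0],[32,17],[34,20],[40,19],[42,17],[47,0]]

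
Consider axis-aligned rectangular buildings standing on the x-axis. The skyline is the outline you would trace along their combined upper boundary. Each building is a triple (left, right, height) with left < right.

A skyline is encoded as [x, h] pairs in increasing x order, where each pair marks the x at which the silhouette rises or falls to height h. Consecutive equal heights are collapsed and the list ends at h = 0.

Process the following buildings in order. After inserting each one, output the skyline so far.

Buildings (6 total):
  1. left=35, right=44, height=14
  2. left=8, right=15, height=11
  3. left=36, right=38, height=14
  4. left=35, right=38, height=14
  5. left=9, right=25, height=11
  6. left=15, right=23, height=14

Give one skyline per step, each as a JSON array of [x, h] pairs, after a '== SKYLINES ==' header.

== SKYLINES ==
[[35,14],[44,0]]
[[8,11],[15,0],[35,14],[44,0]]
[[8,11],[15,0],[35,14],[44,0]]
[[8,11],[15,0],[35,14],[44,0]]
[[8,11],[25,0],[35,14],[44,0]]
[[8,11],[15,14],[23,11],[25,0],[35,14],[44,0]]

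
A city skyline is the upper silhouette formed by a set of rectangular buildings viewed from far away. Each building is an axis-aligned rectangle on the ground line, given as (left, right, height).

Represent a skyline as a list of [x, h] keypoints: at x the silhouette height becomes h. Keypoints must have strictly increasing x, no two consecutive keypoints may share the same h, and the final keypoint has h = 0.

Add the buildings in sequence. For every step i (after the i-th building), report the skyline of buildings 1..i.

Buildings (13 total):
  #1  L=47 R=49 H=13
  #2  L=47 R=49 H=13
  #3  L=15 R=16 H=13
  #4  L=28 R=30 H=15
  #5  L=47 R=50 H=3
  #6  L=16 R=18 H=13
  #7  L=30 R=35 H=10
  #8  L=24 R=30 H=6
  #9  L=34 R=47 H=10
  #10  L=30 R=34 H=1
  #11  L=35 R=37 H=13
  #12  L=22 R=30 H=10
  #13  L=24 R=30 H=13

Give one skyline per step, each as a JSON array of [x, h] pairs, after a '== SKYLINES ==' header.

== SKYLINES ==
[[47,13],[49,0]]
[[47,13],[49,0]]
[[15,13],[16,0],[47,13],[49,0]]
[[15,13],[16,0],[28,15],[30,0],[47,13],[49,0]]
[[15,13],[16,0],[28,15],[30,0],[47,13],[49,3],[50,0]]
[[15,13],[18,0],[28,15],[30,0],[47,13],[49,3],[50,0]]
[[15,13],[18,0],[28,15],[30,10],[35,0],[47,13],[49,3],[50,0]]
[[15,13],[18,0],[24,6],[28,15],[30,10],[35,0],[47,13],[49,3],[50,0]]
[[15,13],[18,0],[24,6],[28,15],[30,10],[47,13],[49,3],[50,0]]
[[15,13],[18,0],[24,6],[28,15],[30,10],[47,13],[49,3],[50,0]]
[[15,13],[18,0],[24,6],[28,15],[30,10],[35,13],[37,10],[47,13],[49,3],[50,0]]
[[15,13],[18,0],[22,10],[28,15],[30,10],[35,13],[37,10],[47,13],[49,3],[50,0]]
[[15,13],[18,0],[22,10],[24,13],[28,15],[30,10],[35,13],[37,10],[47,13],[49,3],[50,0]]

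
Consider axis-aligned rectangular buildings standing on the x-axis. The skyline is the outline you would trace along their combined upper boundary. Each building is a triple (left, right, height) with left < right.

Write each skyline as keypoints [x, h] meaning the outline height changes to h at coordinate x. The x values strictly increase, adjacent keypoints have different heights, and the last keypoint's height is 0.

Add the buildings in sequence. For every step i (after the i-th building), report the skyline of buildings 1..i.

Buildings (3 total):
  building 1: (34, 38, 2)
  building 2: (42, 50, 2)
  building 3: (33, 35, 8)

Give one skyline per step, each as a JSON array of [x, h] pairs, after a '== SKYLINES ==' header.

== SKYLINES ==
[[34,2],[38,0]]
[[34,2],[38,0],[42,2],[50,0]]
[[33,8],[35,2],[38,0],[42,2],[50,0]]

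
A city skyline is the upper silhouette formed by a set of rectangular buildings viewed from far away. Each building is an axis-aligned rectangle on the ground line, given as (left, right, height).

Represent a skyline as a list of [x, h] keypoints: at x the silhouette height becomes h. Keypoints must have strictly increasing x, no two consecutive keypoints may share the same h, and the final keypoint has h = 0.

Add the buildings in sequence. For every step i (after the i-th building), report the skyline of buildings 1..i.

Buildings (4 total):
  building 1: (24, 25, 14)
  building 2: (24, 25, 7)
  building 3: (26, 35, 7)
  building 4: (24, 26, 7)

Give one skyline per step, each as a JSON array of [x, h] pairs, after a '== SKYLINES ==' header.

== SKYLINES ==
[[24,14],[25,0]]
[[24,14],[25,0]]
[[24,14],[25,0],[26,7],[35,0]]
[[24,14],[25,7],[35,0]]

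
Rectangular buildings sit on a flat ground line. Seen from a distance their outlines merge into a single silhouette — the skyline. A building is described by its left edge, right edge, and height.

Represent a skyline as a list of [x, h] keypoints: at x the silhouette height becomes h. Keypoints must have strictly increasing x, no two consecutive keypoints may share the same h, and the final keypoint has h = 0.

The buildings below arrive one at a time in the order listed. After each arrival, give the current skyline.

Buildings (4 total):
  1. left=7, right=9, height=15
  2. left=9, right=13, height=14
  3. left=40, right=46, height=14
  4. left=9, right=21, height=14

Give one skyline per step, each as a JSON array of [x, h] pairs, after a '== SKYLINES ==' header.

== SKYLINES ==
[[7,15],[9,0]]
[[7,15],[9,14],[13,0]]
[[7,15],[9,14],[13,0],[40,14],[46,0]]
[[7,15],[9,14],[21,0],[40,14],[46,0]]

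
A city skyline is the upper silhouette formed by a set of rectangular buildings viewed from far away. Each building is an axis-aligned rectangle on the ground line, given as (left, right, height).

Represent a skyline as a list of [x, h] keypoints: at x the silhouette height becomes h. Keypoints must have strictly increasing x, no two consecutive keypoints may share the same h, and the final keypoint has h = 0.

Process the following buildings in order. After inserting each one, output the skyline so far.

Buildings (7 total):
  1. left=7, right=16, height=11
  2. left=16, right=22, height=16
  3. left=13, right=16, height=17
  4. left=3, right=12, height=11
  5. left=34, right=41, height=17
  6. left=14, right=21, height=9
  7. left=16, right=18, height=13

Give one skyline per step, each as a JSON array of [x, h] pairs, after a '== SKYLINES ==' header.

== SKYLINES ==
[[7,11],[16,0]]
[[7,11],[16,16],[22,0]]
[[7,11],[13,17],[16,16],[22,0]]
[[3,11],[13,17],[16,16],[22,0]]
[[3,11],[13,17],[16,16],[22,0],[34,17],[41,0]]
[[3,11],[13,17],[16,16],[22,0],[34,17],[41,0]]
[[3,11],[13,17],[16,16],[22,0],[34,17],[41,0]]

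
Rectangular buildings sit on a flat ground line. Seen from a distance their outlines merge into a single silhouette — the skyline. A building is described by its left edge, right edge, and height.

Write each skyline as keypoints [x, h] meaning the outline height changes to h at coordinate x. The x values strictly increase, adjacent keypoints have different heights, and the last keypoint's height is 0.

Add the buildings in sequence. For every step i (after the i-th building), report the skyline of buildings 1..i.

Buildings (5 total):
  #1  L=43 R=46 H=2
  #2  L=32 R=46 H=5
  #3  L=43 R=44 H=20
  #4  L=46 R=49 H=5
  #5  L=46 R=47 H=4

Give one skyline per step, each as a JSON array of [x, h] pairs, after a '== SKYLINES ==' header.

== SKYLINES ==
[[43,2],[46,0]]
[[32,5],[46,0]]
[[32,5],[43,20],[44,5],[46,0]]
[[32,5],[43,20],[44,5],[49,0]]
[[32,5],[43,20],[44,5],[49,0]]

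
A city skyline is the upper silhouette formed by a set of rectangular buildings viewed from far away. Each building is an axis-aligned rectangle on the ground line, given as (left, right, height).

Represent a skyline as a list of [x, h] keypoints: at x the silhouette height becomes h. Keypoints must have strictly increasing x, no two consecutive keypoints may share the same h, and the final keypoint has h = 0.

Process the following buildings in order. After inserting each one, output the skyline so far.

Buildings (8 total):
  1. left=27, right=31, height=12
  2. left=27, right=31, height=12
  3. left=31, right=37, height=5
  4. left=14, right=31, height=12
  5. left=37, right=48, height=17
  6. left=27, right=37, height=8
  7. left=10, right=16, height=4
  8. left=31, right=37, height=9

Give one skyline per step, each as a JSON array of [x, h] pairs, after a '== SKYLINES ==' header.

== SKYLINES ==
[[27,12],[31,0]]
[[27,12],[31,0]]
[[27,12],[31,5],[37,0]]
[[14,12],[31,5],[37,0]]
[[14,12],[31,5],[37,17],[48,0]]
[[14,12],[31,8],[37,17],[48,0]]
[[10,4],[14,12],[31,8],[37,17],[48,0]]
[[10,4],[14,12],[31,9],[37,17],[48,0]]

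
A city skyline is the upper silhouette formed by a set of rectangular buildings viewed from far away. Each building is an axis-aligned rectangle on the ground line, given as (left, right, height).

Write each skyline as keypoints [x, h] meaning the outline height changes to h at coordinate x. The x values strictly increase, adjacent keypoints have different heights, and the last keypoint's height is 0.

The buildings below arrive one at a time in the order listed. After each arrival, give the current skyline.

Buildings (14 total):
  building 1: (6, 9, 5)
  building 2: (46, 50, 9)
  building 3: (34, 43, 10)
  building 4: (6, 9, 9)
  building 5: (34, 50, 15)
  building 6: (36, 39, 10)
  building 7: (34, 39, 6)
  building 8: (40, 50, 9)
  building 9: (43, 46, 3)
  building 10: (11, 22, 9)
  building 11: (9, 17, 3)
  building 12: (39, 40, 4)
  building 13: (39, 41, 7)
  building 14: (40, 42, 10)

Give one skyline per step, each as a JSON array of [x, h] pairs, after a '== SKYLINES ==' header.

== SKYLINES ==
[[6,5],[9,0]]
[[6,5],[9,0],[46,9],[50,0]]
[[6,5],[9,0],[34,10],[43,0],[46,9],[50,0]]
[[6,9],[9,0],[34,10],[43,0],[46,9],[50,0]]
[[6,9],[9,0],[34,15],[50,0]]
[[6,9],[9,0],[34,15],[50,0]]
[[6,9],[9,0],[34,15],[50,0]]
[[6,9],[9,0],[34,15],[50,0]]
[[6,9],[9,0],[34,15],[50,0]]
[[6,9],[9,0],[11,9],[22,0],[34,15],[50,0]]
[[6,9],[9,3],[11,9],[22,0],[34,15],[50,0]]
[[6,9],[9,3],[11,9],[22,0],[34,15],[50,0]]
[[6,9],[9,3],[11,9],[22,0],[34,15],[50,0]]
[[6,9],[9,3],[11,9],[22,0],[34,15],[50,0]]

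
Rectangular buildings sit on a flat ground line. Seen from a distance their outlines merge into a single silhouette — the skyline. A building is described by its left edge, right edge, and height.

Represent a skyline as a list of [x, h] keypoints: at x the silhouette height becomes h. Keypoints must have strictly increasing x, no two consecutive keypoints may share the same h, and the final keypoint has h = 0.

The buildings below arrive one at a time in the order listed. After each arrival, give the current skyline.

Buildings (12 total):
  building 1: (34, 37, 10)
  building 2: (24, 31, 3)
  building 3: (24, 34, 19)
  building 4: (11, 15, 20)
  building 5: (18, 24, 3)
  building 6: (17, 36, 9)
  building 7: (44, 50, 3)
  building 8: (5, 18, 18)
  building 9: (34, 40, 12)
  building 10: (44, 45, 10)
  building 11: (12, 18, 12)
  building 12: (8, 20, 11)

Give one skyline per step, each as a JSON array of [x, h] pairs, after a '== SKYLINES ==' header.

== SKYLINES ==
[[34,10],[37,0]]
[[24,3],[31,0],[34,10],[37,0]]
[[24,19],[34,10],[37,0]]
[[11,20],[15,0],[24,19],[34,10],[37,0]]
[[11,20],[15,0],[18,3],[24,19],[34,10],[37,0]]
[[11,20],[15,0],[17,9],[24,19],[34,10],[37,0]]
[[11,20],[15,0],[17,9],[24,19],[34,10],[37,0],[44,3],[50,0]]
[[5,18],[11,20],[15,18],[18,9],[24,19],[34,10],[37,0],[44,3],[50,0]]
[[5,18],[11,20],[15,18],[18,9],[24,19],[34,12],[40,0],[44,3],[50,0]]
[[5,18],[11,20],[15,18],[18,9],[24,19],[34,12],[40,0],[44,10],[45,3],[50,0]]
[[5,18],[11,20],[15,18],[18,9],[24,19],[34,12],[40,0],[44,10],[45,3],[50,0]]
[[5,18],[11,20],[15,18],[18,11],[20,9],[24,19],[34,12],[40,0],[44,10],[45,3],[50,0]]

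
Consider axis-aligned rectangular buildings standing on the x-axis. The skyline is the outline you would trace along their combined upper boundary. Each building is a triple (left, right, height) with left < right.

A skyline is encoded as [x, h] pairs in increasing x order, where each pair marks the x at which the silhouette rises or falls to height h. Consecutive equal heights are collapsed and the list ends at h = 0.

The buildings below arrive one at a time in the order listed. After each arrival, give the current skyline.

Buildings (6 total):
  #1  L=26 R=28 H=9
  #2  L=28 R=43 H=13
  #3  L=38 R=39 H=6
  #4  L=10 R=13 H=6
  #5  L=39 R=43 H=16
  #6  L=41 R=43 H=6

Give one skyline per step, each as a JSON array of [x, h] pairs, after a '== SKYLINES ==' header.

== SKYLINES ==
[[26,9],[28,0]]
[[26,9],[28,13],[43,0]]
[[26,9],[28,13],[43,0]]
[[10,6],[13,0],[26,9],[28,13],[43,0]]
[[10,6],[13,0],[26,9],[28,13],[39,16],[43,0]]
[[10,6],[13,0],[26,9],[28,13],[39,16],[43,0]]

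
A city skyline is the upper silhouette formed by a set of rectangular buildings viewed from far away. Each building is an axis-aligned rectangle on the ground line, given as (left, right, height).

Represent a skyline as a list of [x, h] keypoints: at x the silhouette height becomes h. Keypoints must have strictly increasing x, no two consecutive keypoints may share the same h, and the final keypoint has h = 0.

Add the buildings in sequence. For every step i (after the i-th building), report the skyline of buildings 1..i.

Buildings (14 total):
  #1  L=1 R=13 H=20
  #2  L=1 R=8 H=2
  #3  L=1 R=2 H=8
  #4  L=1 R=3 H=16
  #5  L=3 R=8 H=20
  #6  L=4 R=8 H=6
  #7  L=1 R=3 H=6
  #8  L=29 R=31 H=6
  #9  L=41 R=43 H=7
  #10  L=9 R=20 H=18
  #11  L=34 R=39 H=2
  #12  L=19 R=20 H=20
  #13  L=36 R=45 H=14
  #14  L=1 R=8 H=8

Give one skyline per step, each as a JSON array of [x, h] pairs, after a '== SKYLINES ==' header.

== SKYLINES ==
[[1,20],[13,0]]
[[1,20],[13,0]]
[[1,20],[13,0]]
[[1,20],[13,0]]
[[1,20],[13,0]]
[[1,20],[13,0]]
[[1,20],[13,0]]
[[1,20],[13,0],[29,6],[31,0]]
[[1,20],[13,0],[29,6],[31,0],[41,7],[43,0]]
[[1,20],[13,18],[20,0],[29,6],[31,0],[41,7],[43,0]]
[[1,20],[13,18],[20,0],[29,6],[31,0],[34,2],[39,0],[41,7],[43,0]]
[[1,20],[13,18],[19,20],[20,0],[29,6],[31,0],[34,2],[39,0],[41,7],[43,0]]
[[1,20],[13,18],[19,20],[20,0],[29,6],[31,0],[34,2],[36,14],[45,0]]
[[1,20],[13,18],[19,20],[20,0],[29,6],[31,0],[34,2],[36,14],[45,0]]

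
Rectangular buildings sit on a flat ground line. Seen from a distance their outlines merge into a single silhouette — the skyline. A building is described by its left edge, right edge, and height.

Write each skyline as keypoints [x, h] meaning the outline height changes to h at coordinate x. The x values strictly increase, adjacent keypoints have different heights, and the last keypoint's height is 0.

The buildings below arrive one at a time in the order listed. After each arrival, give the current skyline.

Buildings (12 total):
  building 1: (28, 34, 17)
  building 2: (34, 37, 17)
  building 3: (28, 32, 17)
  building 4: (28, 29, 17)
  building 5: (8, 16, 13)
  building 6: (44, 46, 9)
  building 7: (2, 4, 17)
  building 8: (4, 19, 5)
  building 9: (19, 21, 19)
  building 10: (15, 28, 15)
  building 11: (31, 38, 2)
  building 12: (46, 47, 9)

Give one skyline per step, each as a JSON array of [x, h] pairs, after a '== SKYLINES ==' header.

== SKYLINES ==
[[28,17],[34,0]]
[[28,17],[37,0]]
[[28,17],[37,0]]
[[28,17],[37,0]]
[[8,13],[16,0],[28,17],[37,0]]
[[8,13],[16,0],[28,17],[37,0],[44,9],[46,0]]
[[2,17],[4,0],[8,13],[16,0],[28,17],[37,0],[44,9],[46,0]]
[[2,17],[4,5],[8,13],[16,5],[19,0],[28,17],[37,0],[44,9],[46,0]]
[[2,17],[4,5],[8,13],[16,5],[19,19],[21,0],[28,17],[37,0],[44,9],[46,0]]
[[2,17],[4,5],[8,13],[15,15],[19,19],[21,15],[28,17],[37,0],[44,9],[46,0]]
[[2,17],[4,5],[8,13],[15,15],[19,19],[21,15],[28,17],[37,2],[38,0],[44,9],[46,0]]
[[2,17],[4,5],[8,13],[15,15],[19,19],[21,15],[28,17],[37,2],[38,0],[44,9],[47,0]]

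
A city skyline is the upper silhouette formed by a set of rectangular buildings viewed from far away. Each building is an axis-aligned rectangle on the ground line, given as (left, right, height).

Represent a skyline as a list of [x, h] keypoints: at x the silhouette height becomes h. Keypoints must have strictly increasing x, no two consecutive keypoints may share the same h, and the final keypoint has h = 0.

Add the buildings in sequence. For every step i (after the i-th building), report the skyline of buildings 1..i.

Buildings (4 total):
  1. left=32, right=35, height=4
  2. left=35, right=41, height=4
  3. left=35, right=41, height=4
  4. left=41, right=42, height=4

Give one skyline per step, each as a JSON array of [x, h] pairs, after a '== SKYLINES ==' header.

== SKYLINES ==
[[32,4],[35,0]]
[[32,4],[41,0]]
[[32,4],[41,0]]
[[32,4],[42,0]]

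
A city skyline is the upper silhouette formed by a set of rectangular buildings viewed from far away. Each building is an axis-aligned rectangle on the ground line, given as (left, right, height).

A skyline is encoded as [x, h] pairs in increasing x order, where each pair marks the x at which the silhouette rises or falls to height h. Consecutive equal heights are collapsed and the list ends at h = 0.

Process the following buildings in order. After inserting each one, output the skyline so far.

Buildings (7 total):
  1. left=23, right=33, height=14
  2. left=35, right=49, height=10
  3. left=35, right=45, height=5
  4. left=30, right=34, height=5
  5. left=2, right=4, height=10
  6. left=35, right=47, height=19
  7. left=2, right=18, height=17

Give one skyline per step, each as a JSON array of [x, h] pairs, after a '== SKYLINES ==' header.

== SKYLINES ==
[[23,14],[33,0]]
[[23,14],[33,0],[35,10],[49,0]]
[[23,14],[33,0],[35,10],[49,0]]
[[23,14],[33,5],[34,0],[35,10],[49,0]]
[[2,10],[4,0],[23,14],[33,5],[34,0],[35,10],[49,0]]
[[2,10],[4,0],[23,14],[33,5],[34,0],[35,19],[47,10],[49,0]]
[[2,17],[18,0],[23,14],[33,5],[34,0],[35,19],[47,10],[49,0]]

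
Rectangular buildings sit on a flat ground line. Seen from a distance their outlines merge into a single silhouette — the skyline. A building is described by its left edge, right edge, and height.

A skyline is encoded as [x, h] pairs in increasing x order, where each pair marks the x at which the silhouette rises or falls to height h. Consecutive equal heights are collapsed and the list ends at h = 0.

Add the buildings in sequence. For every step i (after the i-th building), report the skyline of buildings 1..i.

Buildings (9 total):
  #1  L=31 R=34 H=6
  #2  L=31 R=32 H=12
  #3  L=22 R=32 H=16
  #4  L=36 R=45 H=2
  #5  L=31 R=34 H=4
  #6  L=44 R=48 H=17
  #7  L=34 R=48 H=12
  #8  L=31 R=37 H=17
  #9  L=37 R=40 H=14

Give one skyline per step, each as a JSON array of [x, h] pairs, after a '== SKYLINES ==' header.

== SKYLINES ==
[[31,6],[34,0]]
[[31,12],[32,6],[34,0]]
[[22,16],[32,6],[34,0]]
[[22,16],[32,6],[34,0],[36,2],[45,0]]
[[22,16],[32,6],[34,0],[36,2],[45,0]]
[[22,16],[32,6],[34,0],[36,2],[44,17],[48,0]]
[[22,16],[32,6],[34,12],[44,17],[48,0]]
[[22,16],[31,17],[37,12],[44,17],[48,0]]
[[22,16],[31,17],[37,14],[40,12],[44,17],[48,0]]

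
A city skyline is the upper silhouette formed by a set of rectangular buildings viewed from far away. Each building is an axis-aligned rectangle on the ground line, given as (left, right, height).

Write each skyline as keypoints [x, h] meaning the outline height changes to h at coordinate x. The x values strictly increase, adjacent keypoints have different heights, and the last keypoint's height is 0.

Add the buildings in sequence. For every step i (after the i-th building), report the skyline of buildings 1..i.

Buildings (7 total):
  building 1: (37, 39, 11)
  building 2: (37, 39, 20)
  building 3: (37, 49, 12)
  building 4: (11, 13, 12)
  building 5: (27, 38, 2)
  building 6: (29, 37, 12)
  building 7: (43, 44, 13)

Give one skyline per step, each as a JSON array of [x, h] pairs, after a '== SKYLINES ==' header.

== SKYLINES ==
[[37,11],[39,0]]
[[37,20],[39,0]]
[[37,20],[39,12],[49,0]]
[[11,12],[13,0],[37,20],[39,12],[49,0]]
[[11,12],[13,0],[27,2],[37,20],[39,12],[49,0]]
[[11,12],[13,0],[27,2],[29,12],[37,20],[39,12],[49,0]]
[[11,12],[13,0],[27,2],[29,12],[37,20],[39,12],[43,13],[44,12],[49,0]]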